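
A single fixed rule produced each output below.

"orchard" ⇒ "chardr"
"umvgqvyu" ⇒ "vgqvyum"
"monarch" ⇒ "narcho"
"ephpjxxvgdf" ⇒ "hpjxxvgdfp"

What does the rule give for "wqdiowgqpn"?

Looking at the pairs, the operation is to delete the first character, then move the first character to the end.
"wqdiowgqpn" → "qdiowgqpn" → "diowgqpnq".

diowgqpnq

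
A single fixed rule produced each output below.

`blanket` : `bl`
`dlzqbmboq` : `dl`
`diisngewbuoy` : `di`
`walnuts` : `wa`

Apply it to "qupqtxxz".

The rule is to keep only the first 2 characters.
On "qupqtxxz" that produces "qu".

qu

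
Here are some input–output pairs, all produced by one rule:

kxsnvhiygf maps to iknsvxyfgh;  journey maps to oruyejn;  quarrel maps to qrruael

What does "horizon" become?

oorzhin

The transformation: sort the characters into alphabetical order, then move the first 3 characters to the end (rotate left by 3).
For "horizon" the result is "oorzhin".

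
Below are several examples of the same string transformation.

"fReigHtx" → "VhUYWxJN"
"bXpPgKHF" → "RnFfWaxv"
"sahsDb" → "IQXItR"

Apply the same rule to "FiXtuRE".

In each case the input is transformed by: flip the case of every letter, then shift every letter 10 places backward in the alphabet (wrapping around).
Applying both steps to "FiXtuRE": "fIxTUre", then "vYnJKhu".

vYnJKhu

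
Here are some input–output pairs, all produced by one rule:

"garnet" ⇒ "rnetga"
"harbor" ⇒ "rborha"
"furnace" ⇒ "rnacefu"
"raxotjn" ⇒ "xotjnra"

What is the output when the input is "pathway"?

Rule — move the first 2 characters to the end (rotate left by 2).
For "pathway" the result is "thwaypa".

thwaypa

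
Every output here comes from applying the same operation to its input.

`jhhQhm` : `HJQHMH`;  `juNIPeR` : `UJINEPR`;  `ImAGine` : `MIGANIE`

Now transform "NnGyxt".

The pattern: swap each adjacent pair of characters (1↔2, 3↔4, ...), then convert every letter to uppercase.
On "NnGyxt": the first step gives "nNyGtx", and the second then gives "NNYGTX".

NNYGTX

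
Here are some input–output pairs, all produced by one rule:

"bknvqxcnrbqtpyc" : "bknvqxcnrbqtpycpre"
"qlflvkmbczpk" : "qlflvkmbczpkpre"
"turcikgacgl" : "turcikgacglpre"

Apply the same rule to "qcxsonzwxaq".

In each case the input is transformed by: append "pre".
So "qcxsonzwxaq" becomes "qcxsonzwxaqpre".

qcxsonzwxaqpre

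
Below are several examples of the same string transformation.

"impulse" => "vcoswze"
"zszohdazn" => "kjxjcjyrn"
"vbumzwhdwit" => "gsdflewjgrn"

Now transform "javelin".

vsxtkfo

In each case the input is transformed by: move the last 3 characters to the front (rotate right by 3), then shift every letter 10 places forward in the alphabet (wrapping around).
"javelin" → "linjave" → "vsxtkfo".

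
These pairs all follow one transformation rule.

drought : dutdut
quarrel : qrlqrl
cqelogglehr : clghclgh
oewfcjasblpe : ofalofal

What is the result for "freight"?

In each case the input is transformed by: keep one character in every 3, starting at position 1 (positions 1st, 4th, 7th, ...), then write the whole string twice.
Starting from "freight": after the first operation, "fit"; after the second, "fitfit".

fitfit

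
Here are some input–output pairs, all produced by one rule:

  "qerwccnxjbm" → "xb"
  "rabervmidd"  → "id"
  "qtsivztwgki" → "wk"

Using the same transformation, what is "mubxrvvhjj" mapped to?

The pattern: keep every other character starting from the second (positions 2nd, 4th, 6th, ...), then delete the first 3 characters.
Working it through for "mubxrvvhjj": intermediate "uxvhj", final "hj".

hj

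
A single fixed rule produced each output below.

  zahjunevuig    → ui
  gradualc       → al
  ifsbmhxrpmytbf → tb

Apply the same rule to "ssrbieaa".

The rule is to move the last character to the front, then keep only the last 2 characters.
Starting from "ssrbieaa": after the first operation, "assrbiea"; after the second, "ea".

ea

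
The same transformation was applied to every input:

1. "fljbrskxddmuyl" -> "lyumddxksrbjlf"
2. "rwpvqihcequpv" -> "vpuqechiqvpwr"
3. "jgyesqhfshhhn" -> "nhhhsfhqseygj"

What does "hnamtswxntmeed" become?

What's happening: reverse the string.
Doing the same to "hnamtswxntmeed": "deemtnxwstmanh".

deemtnxwstmanh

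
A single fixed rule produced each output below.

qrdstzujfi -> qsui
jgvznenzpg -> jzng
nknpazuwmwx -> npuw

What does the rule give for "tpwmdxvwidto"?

The transformation: keep one character in every 3, starting at position 1 (positions 1st, 4th, 7th, ...).
So "tpwmdxvwidto" becomes "tmvd".

tmvd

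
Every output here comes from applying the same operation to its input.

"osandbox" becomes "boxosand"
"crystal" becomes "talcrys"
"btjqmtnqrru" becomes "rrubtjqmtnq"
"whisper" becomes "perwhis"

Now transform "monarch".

rchmona

In each case the input is transformed by: move the last 3 characters to the front (rotate right by 3).
Doing the same to "monarch": "rchmona".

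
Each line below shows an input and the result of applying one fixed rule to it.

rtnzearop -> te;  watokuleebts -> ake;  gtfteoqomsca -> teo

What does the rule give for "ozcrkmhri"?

Each output is the input with this applied: delete the last 2 characters, then keep one character in every 3, starting at position 2 (positions 2nd, 5th, 8th, ...).
On "ozcrkmhri" that produces "zk".

zk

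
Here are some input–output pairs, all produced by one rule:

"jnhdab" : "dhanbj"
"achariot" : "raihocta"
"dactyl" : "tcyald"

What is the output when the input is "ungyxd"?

ygxndu

Rule — swap the front and back halves of the string, then take characters alternately from the front and the back (1st, last, 2nd, 2nd-last, ...).
On "ungyxd": the first step gives "yxdung", and the second then gives "ygxndu".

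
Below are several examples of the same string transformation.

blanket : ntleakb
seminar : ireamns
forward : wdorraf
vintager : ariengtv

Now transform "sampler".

The transformation: take characters alternately from the front and the back (1st, last, 2nd, 2nd-last, ...), then swap the first and last characters.
On "sampler": the first step gives "sraemlp", and the second then gives "praemls".
(Check on "vintager": → "vriengta" → "ariengtv" ✓)

praemls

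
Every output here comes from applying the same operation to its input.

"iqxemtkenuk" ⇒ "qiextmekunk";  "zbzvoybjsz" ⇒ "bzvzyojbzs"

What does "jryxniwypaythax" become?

rjxyinywaptyahx

Rule — swap each adjacent pair of characters (1↔2, 3↔4, ...).
For "jryxniwypaythax" the result is "rjxyinywaptyahx".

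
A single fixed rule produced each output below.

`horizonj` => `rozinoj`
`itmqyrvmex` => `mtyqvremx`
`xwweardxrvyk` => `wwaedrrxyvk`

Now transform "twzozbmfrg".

The rule is to delete the first character, then swap each adjacent pair of characters (1↔2, 3↔4, ...).
Starting from "twzozbmfrg": after the first operation, "wzozbmfrg"; after the second, "zwzombrfg".

zwzombrfg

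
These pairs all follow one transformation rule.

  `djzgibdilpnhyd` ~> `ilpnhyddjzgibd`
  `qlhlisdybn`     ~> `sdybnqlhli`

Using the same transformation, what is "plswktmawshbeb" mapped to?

Rule — swap the front and back halves of the string.
Applying that to "plswktmawshbeb" gives "awshbebplswktm".

awshbebplswktm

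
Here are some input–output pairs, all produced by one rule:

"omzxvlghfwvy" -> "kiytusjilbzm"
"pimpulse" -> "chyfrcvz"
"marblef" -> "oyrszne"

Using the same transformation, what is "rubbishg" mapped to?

Looking at the pairs, the operation is to shift every letter 13 places forward in the alphabet (wrapping around) — i.e. ROT13, then move the first 3 characters to the end (rotate left by 3).
"rubbishg" → "ovfuteho".

ovfuteho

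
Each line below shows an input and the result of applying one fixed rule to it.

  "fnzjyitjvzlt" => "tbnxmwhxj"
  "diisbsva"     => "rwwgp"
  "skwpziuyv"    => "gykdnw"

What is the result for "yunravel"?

Rule — shift every letter 12 places backward in the alphabet (wrapping around), then delete the last 3 characters.
Doing the same to "yunravel": "mibfo".

mibfo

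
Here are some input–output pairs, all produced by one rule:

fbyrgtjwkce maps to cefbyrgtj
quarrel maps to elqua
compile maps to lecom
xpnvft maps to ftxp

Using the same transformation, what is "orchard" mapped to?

In each case the input is transformed by: move the last 2 characters to the front (rotate right by 2), then delete the last 2 characters.
"orchard" → "rdorc".

rdorc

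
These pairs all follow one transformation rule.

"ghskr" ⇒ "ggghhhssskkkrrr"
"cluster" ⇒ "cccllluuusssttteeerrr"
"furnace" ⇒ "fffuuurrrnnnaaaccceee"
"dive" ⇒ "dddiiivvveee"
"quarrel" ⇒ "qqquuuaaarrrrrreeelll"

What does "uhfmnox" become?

uuuhhhfffmmmnnnoooxxx

What's happening: repeat every character 3 times.
Applying that to "uhfmnox" gives "uuuhhhfffmmmnnnoooxxx".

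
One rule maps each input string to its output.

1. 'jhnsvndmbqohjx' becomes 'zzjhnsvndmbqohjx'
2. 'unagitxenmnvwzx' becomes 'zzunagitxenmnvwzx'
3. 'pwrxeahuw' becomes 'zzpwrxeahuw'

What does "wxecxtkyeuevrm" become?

zzwxecxtkyeuevrm

Each output is the input with this applied: prepend "zz".
For "wxecxtkyeuevrm" the result is "zzwxecxtkyeuevrm".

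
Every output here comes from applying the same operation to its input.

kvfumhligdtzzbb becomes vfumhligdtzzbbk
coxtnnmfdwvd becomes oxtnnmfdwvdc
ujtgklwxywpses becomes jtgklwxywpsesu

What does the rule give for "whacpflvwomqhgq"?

What's happening: move the first character to the end.
Applying that to "whacpflvwomqhgq" gives "hacpflvwomqhgqw".

hacpflvwomqhgqw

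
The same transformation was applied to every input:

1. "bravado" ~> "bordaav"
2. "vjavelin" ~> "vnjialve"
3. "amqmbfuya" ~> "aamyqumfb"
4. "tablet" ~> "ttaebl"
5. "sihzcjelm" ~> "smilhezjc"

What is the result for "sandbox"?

The rule is to take characters alternately from the front and the back (1st, last, 2nd, 2nd-last, ...).
Doing the same to "sandbox": "sxaonbd".

sxaonbd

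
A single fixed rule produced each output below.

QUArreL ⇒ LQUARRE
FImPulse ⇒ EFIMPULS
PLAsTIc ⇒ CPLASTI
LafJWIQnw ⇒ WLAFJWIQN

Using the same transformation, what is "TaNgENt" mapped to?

TTANGEN

Looking at the pairs, the operation is to move the last character to the front, then convert every letter to uppercase.
On "TaNgENt" that produces "TTANGEN".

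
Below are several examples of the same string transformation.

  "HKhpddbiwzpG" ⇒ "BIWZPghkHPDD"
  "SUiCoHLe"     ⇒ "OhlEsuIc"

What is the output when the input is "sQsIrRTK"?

RrtkSqSi

The transformation: flip the case of every letter, then swap the front and back halves of the string.
On "sQsIrRTK": the first step gives "SqSiRrtk", and the second then gives "RrtkSqSi".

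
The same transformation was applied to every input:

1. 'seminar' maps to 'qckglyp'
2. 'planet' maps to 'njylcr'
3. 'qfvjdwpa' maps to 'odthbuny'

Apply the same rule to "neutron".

In each case the input is transformed by: shift every letter 2 places backward in the alphabet (wrapping around).
Applying that to "neutron" gives "lcsrpml".

lcsrpml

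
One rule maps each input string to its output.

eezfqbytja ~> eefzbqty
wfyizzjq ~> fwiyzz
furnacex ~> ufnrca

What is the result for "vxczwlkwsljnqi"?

What's happening: delete the last 2 characters, then swap each adjacent pair of characters (1↔2, 3↔4, ...).
On "vxczwlkwsljnqi": the first step gives "vxczwlkwsljn", and the second then gives "xvzclwwklsnj".

xvzclwwklsnj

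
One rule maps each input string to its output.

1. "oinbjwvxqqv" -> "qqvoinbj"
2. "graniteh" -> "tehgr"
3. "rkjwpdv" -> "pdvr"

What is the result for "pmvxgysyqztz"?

ztzpmvxgy

Each output is the input with this applied: move the last 3 characters to the front (rotate right by 3), then delete the last 3 characters.
Applying both steps to "pmvxgysyqztz": "ztzpmvxgysyq", then "ztzpmvxgy".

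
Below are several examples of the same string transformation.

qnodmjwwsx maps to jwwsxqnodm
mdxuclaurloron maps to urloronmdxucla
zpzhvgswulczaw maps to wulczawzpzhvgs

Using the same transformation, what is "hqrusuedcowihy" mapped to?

dcowihyhqrusue

What's happening: swap the front and back halves of the string.
So "hqrusuedcowihy" becomes "dcowihyhqrusue".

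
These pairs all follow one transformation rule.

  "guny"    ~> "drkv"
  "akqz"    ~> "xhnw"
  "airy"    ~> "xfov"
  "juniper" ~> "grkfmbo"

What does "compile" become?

The rule is to shift every letter 3 places backward in the alphabet (wrapping around).
Doing the same to "compile": "zljmfib".

zljmfib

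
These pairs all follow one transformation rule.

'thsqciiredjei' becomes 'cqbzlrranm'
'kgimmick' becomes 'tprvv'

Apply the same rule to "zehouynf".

The pattern: shift every letter 9 places forward in the alphabet (wrapping around), then delete the last 3 characters.
Starting from "zehouynf": after the first operation, "inqxdhwo"; after the second, "inqxd".

inqxd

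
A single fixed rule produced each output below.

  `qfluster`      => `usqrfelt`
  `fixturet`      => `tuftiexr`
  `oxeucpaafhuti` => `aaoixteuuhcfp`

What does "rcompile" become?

The rule is to take characters alternately from the front and the back (1st, last, 2nd, 2nd-last, ...), then move the last 2 characters to the front (rotate right by 2).
Applying both steps to "rcompile": "recloimp", then "mprecloi".

mprecloi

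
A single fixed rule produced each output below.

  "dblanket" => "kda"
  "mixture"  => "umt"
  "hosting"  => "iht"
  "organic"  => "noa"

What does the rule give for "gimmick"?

igm

The rule is to move the last 3 characters to the front (rotate right by 3), then keep one character in every 3, starting at position 1 (positions 1st, 4th, 7th, ...).
Starting from "gimmick": after the first operation, "ickgimm"; after the second, "igm".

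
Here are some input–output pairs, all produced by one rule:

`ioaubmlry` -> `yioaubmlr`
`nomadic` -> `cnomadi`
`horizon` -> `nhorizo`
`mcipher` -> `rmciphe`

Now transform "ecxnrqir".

The transformation: move the last character to the front.
For "ecxnrqir" the result is "recxnrqi".

recxnrqi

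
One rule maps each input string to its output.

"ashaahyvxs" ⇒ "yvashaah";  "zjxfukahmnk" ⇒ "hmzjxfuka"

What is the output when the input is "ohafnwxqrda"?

qrohafnwx

The transformation: delete the last 2 characters, then move the last 2 characters to the front (rotate right by 2).
Starting from "ohafnwxqrda": after the first operation, "ohafnwxqr"; after the second, "qrohafnwx".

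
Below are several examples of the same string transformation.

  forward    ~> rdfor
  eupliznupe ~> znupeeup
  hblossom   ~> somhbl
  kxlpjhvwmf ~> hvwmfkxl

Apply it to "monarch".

The rule is to move the first 3 characters to the end (rotate left by 3), then delete the first 2 characters.
On "monarch": the first step gives "archmon", and the second then gives "chmon".
(Check on "hblossom": → "ossomhbl" → "somhbl" ✓)

chmon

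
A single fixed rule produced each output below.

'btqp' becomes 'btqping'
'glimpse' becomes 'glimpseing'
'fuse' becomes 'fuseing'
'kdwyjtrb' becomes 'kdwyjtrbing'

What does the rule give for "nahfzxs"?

In each case the input is transformed by: append "ing".
On "nahfzxs" that produces "nahfzxsing".

nahfzxsing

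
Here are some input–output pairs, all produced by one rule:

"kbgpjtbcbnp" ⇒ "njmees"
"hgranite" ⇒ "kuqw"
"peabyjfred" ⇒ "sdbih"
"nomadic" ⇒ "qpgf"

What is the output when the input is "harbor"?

Looking at the pairs, the operation is to shift every letter 3 places forward in the alphabet (wrapping around), then keep every other character starting from the first (positions 1st, 3rd, 5th, ...).
Applying that to "harbor" gives "kur".

kur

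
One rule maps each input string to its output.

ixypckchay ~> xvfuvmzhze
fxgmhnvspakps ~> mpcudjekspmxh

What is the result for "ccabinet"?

bqzzxyfk

The rule is to move the last 2 characters to the front (rotate right by 2), then shift every letter 3 places backward in the alphabet (wrapping around).
For "ccabinet", step one produces "etccabin"; step two turns that into "bqzzxyfk".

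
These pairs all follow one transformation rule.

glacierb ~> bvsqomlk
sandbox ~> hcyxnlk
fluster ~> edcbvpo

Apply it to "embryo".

Rule — sort the characters into reverse alphabetical order, then shift every letter 10 places forward in the alphabet (wrapping around).
On "embryo" that produces "ibywol".

ibywol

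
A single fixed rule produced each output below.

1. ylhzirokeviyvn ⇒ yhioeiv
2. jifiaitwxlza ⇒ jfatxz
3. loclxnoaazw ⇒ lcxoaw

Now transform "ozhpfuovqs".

What's happening: keep every other character starting from the first (positions 1st, 3rd, 5th, ...).
Doing the same to "ozhpfuovqs": "ohfoq".

ohfoq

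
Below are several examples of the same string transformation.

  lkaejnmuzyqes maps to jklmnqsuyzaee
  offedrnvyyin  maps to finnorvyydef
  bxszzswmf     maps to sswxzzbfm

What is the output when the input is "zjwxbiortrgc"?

The transformation: sort the characters into alphabetical order, then move the first 3 characters to the end (rotate left by 3).
Working it through for "zjwxbiortrgc": intermediate "bcgijorrtwxz", final "ijorrtwxzbcg".
(Check on "bxszzswmf": → "bfmsswxzz" → "sswxzzbfm" ✓)

ijorrtwxzbcg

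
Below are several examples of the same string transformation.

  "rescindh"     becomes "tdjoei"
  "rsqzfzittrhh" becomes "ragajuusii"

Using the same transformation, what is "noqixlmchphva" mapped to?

rjymndiqiwb

The transformation: shift every letter 1 place forward in the alphabet (wrapping around), then delete the first 2 characters.
"noqixlmchphva" → "rjymndiqiwb".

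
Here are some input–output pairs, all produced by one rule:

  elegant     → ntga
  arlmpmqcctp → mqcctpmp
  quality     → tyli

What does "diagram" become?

amgr

Looking at the pairs, the operation is to delete the first 3 characters, then move the first 2 characters to the end (rotate left by 2).
"diagram" → "gram" → "amgr".
(Check on "arlmpmqcctp": → "mpmqcctp" → "mqcctpmp" ✓)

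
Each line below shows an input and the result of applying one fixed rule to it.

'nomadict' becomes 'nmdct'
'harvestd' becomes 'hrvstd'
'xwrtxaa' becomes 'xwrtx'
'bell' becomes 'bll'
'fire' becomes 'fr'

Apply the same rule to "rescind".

rscnd

What's happening: remove every vowel.
For "rescind" the result is "rscnd".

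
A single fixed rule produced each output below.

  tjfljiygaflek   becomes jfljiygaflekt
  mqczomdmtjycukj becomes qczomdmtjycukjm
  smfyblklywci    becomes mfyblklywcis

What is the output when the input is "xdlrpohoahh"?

The rule is to move the first character to the end.
Doing the same to "xdlrpohoahh": "dlrpohoahhx".

dlrpohoahhx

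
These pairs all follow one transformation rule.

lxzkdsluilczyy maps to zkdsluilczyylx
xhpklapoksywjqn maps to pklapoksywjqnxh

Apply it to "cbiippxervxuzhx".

iippxervxuzhxcb

The rule is to move the first 2 characters to the end (rotate left by 2).
So "cbiippxervxuzhx" becomes "iippxervxuzhxcb".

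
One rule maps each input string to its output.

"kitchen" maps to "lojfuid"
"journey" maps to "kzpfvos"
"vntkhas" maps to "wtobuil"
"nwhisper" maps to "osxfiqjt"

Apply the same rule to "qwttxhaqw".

What's happening: take characters alternately from the front and the back (1st, last, 2nd, 2nd-last, ...), then shift every letter 1 place forward in the alphabet (wrapping around).
Doing the same to "qwttxhaqw": "rxxrubuiy".
(Check on "journey": → "jyoeunr" → "kzpfvos" ✓)

rxxrubuiy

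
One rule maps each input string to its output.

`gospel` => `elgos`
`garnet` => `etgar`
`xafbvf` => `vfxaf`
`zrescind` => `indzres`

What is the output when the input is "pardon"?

onpar

In each case the input is transformed by: swap the front and back halves of the string, then delete the first character.
Applying that to "pardon" gives "onpar".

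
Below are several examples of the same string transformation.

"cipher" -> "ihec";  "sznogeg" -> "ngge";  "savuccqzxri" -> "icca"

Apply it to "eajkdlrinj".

Rule — sort the characters into reverse alphabetical order, then keep only the last 4 characters.
Applying both steps to "eajkdlrinj": "rnlkjjieda", then "ieda".

ieda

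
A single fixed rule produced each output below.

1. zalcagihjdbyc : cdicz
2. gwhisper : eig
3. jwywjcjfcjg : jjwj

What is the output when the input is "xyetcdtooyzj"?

yttx

The pattern: keep one character in every 3, starting at position 1 (positions 1st, 4th, 7th, ...), then reverse the string.
"xyetcdtooyzj" → "xtty" → "yttx".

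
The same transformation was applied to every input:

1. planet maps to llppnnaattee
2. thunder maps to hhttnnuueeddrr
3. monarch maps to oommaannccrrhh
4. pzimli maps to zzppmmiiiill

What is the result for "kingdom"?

Rule — swap each adjacent pair of characters (1↔2, 3↔4, ...), then double every character.
Applying both steps to "kingdom": "ikgnodm", then "iikkggnnooddmm".

iikkggnnooddmm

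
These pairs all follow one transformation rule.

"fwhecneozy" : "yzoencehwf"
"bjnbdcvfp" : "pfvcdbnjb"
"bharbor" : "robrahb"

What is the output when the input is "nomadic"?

Each output is the input with this applied: reverse the string.
Doing the same to "nomadic": "cidamon".

cidamon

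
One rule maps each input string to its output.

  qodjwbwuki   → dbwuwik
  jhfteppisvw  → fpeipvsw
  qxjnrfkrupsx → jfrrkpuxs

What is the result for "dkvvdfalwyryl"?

vfdlaywyrl

Rule — swap each adjacent pair of characters (1↔2, 3↔4, ...), then delete the first 3 characters.
Applying both steps to "dkvvdfalwyryl": "kdvvfdlaywyrl", then "vfdlaywyrl".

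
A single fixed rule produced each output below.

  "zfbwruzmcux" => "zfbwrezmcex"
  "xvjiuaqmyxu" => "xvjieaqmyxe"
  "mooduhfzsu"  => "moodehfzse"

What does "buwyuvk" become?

Rule — replace every "u" with "e".
Applying that to "buwyuvk" gives "bewyevk".

bewyevk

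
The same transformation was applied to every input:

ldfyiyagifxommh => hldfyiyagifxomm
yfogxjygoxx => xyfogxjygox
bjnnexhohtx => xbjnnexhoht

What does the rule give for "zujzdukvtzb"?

bzujzdukvtz

In each case the input is transformed by: move the last character to the front.
"zujzdukvtzb" → "bzujzdukvtz".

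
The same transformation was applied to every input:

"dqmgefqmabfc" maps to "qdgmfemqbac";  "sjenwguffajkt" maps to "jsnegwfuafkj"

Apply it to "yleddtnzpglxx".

lydetdzngpxl

The transformation: swap each adjacent pair of characters (1↔2, 3↔4, ...), then delete the last character.
Applying both steps to "yleddtnzpglxx": "lydetdzngpxlx", then "lydetdzngpxl".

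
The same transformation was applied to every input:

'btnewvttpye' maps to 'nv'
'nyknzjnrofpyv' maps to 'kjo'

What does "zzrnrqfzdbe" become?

The transformation: keep one character in every 3, starting at position 3 (positions 3rd, 6th, 9th, ...), then delete the last character.
"zzrnrqfzdbe" → "rqd" → "rq".

rq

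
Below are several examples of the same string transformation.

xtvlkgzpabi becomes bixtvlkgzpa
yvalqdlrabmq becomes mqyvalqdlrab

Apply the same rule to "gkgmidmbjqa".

qagkgmidmbj

Each output is the input with this applied: move the last 2 characters to the front (rotate right by 2).
Doing the same to "gkgmidmbjqa": "qagkgmidmbj".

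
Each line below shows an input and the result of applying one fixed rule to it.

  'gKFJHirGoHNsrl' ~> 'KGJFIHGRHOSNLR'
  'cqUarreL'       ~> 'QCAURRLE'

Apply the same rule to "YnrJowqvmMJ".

NYJRWOVQMMJ

Rule — swap each adjacent pair of characters (1↔2, 3↔4, ...), then convert every letter to uppercase.
Starting from "YnrJowqvmMJ": after the first operation, "nYJrwovqMmJ"; after the second, "NYJRWOVQMMJ".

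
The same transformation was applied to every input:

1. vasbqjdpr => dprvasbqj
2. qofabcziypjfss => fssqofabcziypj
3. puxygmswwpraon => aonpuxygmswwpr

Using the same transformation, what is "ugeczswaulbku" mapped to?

The pattern: move the last 3 characters to the front (rotate right by 3).
Doing the same to "ugeczswaulbku": "bkuugeczswaul".

bkuugeczswaul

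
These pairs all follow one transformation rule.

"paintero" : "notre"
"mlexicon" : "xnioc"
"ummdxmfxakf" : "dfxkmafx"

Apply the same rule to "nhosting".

sgtni

The rule is to delete the first 3 characters, then take characters alternately from the front and the back (1st, last, 2nd, 2nd-last, ...).
Applying both steps to "nhosting": "sting", then "sgtni".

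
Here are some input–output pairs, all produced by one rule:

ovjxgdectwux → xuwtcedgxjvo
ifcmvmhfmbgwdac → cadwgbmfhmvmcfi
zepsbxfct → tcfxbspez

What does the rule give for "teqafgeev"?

veegfaqet

Each output is the input with this applied: reverse the string.
On "teqafgeev" that produces "veegfaqet".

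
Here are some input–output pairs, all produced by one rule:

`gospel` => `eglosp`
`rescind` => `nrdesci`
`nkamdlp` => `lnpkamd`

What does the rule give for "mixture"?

In each case the input is transformed by: swap the first and last characters, then move the last 2 characters to the front (rotate right by 2).
For "mixture", step one produces "eixturm"; step two turns that into "rmeixtu".

rmeixtu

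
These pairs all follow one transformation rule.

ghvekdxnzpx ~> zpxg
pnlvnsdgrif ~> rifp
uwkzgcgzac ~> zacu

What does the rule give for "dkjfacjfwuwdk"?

wdkd

Each output is the input with this applied: move the last 3 characters to the front (rotate right by 3), then keep only the first 4 characters.
Starting from "dkjfacjfwuwdk": after the first operation, "wdkdkjfacjfwu"; after the second, "wdkd".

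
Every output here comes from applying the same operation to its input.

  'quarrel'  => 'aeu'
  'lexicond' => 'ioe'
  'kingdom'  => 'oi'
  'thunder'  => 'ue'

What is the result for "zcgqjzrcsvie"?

The rule is to move the first 2 characters to the end (rotate left by 2), then keep only the vowels.
For "zcgqjzrcsvie", step one produces "gqjzrcsviezc"; step two turns that into "ie".

ie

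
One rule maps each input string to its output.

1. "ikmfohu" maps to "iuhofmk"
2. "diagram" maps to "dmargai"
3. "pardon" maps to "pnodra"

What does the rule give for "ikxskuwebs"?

isbewuksxk

Each output is the input with this applied: reverse the string, then move the last character to the front.
Working it through for "ikxskuwebs": intermediate "sbewuksxki", final "isbewuksxk".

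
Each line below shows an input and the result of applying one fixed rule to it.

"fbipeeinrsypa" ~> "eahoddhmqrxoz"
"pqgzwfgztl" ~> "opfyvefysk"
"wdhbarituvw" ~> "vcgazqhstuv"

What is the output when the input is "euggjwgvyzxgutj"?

dtffivfuxywftsi

Rule — shift every letter 1 place backward in the alphabet (wrapping around).
Applying that to "euggjwgvyzxgutj" gives "dtffivfuxywftsi".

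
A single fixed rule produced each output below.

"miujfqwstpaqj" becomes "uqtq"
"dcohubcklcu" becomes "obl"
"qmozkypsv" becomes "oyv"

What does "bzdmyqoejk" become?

dqj

In each case the input is transformed by: keep one character in every 3, starting at position 3 (positions 3rd, 6th, 9th, ...).
On "bzdmyqoejk" that produces "dqj".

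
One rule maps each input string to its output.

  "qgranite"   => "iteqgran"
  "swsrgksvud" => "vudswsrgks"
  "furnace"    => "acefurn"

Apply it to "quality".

The rule is to move the last 3 characters to the front (rotate right by 3).
For "quality" the result is "ityqual".

ityqual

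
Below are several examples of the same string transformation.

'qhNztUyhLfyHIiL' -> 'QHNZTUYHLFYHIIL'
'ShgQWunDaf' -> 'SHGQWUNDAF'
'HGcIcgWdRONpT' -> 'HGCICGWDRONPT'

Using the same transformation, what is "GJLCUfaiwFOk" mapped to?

GJLCUFAIWFOK

What's happening: convert every letter to uppercase.
On "GJLCUfaiwFOk" that produces "GJLCUFAIWFOK".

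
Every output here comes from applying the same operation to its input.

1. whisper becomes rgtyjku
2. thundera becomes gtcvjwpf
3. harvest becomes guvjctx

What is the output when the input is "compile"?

In each case the input is transformed by: shift every letter 2 places forward in the alphabet (wrapping around), then move the last 3 characters to the front (rotate right by 3).
For "compile", step one produces "eqorkng"; step two turns that into "kngeqor".

kngeqor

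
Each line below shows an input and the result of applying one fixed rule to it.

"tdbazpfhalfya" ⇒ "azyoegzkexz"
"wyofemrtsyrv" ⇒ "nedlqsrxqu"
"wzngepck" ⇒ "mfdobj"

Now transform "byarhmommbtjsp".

What's happening: shift every letter 1 place backward in the alphabet (wrapping around), then delete the first 2 characters.
Applying both steps to "byarhmommbtjsp": "axzqglnllasiro", then "zqglnllasiro".

zqglnllasiro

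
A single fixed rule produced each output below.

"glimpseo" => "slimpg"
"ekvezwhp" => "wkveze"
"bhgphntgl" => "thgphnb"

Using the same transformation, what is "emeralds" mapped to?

The rule is to delete the last 2 characters, then swap the first and last characters.
On "emeralds": the first step gives "emeral", and the second then gives "lmerae".
(Check on "bhgphntgl": → "bhgphnt" → "thgphnb" ✓)

lmerae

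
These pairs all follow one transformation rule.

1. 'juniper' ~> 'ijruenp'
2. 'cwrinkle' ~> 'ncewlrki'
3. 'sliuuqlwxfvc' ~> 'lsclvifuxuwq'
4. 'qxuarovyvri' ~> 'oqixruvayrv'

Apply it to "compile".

In each case the input is transformed by: take characters alternately from the front and the back (1st, last, 2nd, 2nd-last, ...), then move the last character to the front.
For "compile", step one produces "ceolmip"; step two turns that into "pceolmi".

pceolmi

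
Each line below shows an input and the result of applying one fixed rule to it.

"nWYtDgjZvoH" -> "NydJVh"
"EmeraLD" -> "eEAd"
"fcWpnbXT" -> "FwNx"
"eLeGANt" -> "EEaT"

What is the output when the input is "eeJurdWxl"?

What's happening: keep every other character starting from the first (positions 1st, 3rd, 5th, ...), then flip the case of every letter.
Starting from "eeJurdWxl": after the first operation, "eJrWl"; after the second, "EjRwL".
(Check on "eLeGANt": → "eeAt" → "EEaT" ✓)

EjRwL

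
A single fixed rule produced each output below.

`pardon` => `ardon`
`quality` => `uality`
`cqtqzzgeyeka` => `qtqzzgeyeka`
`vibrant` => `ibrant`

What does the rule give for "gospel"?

ospel

The rule is to delete the first character.
For "gospel" the result is "ospel".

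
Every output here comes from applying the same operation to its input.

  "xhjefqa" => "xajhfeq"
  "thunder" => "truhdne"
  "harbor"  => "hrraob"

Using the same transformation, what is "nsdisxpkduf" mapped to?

nfdssipxdku

Each output is the input with this applied: move the last character to the front, then swap each adjacent pair of characters (1↔2, 3↔4, ...).
Applying both steps to "nsdisxpkduf": "fnsdisxpkdu", then "nfdssipxdku".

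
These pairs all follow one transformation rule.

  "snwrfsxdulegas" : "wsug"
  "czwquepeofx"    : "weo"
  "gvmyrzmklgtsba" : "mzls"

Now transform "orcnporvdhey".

cody

Rule — keep one character in every 3, starting at position 3 (positions 3rd, 6th, 9th, ...).
So "orcnporvdhey" becomes "cody".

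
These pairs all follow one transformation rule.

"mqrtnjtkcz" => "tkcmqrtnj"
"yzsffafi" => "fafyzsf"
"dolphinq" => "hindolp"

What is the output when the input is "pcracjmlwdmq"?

wdmpcracjml

The pattern: delete the last character, then move the last 3 characters to the front (rotate right by 3).
Working it through for "pcracjmlwdmq": intermediate "pcracjmlwdm", final "wdmpcracjml".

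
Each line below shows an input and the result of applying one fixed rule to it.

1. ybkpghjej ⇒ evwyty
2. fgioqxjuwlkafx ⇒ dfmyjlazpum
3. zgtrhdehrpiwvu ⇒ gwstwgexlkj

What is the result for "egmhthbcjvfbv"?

wiwqrykuqk

Looking at the pairs, the operation is to delete the first 3 characters, then shift every letter 11 places backward in the alphabet (wrapping around).
Working it through for "egmhthbcjvfbv": intermediate "hthbcjvfbv", final "wiwqrykuqk".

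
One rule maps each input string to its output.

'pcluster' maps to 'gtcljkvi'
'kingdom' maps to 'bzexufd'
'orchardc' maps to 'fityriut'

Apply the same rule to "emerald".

Looking at the pairs, the operation is to shift every letter 9 places backward in the alphabet (wrapping around).
Doing the same to "emerald": "vdvircu".

vdvircu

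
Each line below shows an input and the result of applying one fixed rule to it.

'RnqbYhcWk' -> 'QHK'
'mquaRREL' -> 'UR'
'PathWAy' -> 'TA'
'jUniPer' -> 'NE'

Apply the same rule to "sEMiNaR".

MA

Looking at the pairs, the operation is to keep one character in every 3, starting at position 3 (positions 3rd, 6th, 9th, ...), then convert every letter to uppercase.
For "sEMiNaR" the result is "MA".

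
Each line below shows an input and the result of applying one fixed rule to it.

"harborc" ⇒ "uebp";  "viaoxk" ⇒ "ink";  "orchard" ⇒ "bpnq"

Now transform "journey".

whal

Looking at the pairs, the operation is to shift every letter 13 places forward in the alphabet (wrapping around) — i.e. ROT13, then keep every other character starting from the first (positions 1st, 3rd, 5th, ...).
Working it through for "journey": intermediate "wbhearl", final "whal".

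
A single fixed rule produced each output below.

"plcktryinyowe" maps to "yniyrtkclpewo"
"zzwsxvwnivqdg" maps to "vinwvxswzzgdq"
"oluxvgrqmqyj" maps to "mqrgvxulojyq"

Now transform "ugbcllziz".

The pattern: reverse the string, then move the first 3 characters to the end (rotate left by 3).
Applying both steps to "ugbcllziz": "zizllcbgu", then "llcbguziz".

llcbguziz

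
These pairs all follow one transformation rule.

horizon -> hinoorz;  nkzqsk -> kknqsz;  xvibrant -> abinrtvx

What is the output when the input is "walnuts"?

The transformation: sort the characters into alphabetical order.
On "walnuts" that produces "alnstuw".

alnstuw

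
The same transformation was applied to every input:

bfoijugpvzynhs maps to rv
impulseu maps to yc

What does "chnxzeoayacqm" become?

The transformation: shift every letter 10 places backward in the alphabet (wrapping around), then keep only the first 2 characters.
On "chnxzeoayacqm": the first step gives "sxdnpueqoqsgc", and the second then gives "sx".

sx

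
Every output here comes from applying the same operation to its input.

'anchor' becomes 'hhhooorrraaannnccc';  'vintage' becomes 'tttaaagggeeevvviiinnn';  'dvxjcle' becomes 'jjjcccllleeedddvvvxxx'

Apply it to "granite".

nnniiittteeegggrrraaa

What's happening: move the first 3 characters to the end (rotate left by 3), then repeat every character 3 times.
Applying both steps to "granite": "nitegra", then "nnniiittteeegggrrraaa".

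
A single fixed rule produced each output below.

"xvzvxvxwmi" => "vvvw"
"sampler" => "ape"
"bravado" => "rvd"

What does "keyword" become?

The pattern: delete the last character, then keep every other character starting from the second (positions 2nd, 4th, 6th, ...).
Applying both steps to "keyword": "keywor", then "ewr".
(Check on "xvzvxvxwmi": → "xvzvxvxwm" → "vvvw" ✓)

ewr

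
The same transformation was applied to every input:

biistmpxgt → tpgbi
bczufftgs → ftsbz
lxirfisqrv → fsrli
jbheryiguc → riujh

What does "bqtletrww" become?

erwbt

Looking at the pairs, the operation is to keep every other character starting from the first (positions 1st, 3rd, 5th, ...), then move the last 3 characters to the front (rotate right by 3).
"bqtletrww" → "bterw" → "erwbt".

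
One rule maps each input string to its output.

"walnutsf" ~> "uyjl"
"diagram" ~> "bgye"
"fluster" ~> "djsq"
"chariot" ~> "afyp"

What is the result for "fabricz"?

dyzp

Each output is the input with this applied: shift every letter 2 places backward in the alphabet (wrapping around), then keep only the first 4 characters.
For "fabricz" the result is "dyzp".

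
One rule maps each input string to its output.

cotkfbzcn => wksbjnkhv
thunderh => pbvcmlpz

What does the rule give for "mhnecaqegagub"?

Rule — shift every letter 8 places forward in the alphabet (wrapping around), then swap each adjacent pair of characters (1↔2, 3↔4, ...).
For "mhnecaqegagub", step one produces "upvmkiymoiocj"; step two turns that into "pumvikmyiocoj".

pumvikmyiocoj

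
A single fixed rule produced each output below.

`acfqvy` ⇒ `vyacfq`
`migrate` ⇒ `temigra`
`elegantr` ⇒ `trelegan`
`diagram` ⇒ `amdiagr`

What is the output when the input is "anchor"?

oranch

Rule — move the last 2 characters to the front (rotate right by 2).
Applying that to "anchor" gives "oranch".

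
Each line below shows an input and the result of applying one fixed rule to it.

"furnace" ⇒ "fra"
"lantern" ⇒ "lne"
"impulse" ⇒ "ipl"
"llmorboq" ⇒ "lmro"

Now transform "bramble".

What's happening: swap each adjacent pair of characters (1↔2, 3↔4, ...), then keep every other character starting from the second (positions 2nd, 4th, 6th, ...).
For "bramble", step one produces "rbmalbe"; step two turns that into "bab".

bab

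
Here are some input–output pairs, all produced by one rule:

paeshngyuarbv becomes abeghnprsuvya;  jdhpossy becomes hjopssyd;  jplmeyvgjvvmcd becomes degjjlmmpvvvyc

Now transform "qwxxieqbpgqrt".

egipqqqrtwxxb

Looking at the pairs, the operation is to sort the characters into alphabetical order, then move the first character to the end.
Working it through for "qwxxieqbpgqrt": intermediate "begipqqqrtwxx", final "egipqqqrtwxxb".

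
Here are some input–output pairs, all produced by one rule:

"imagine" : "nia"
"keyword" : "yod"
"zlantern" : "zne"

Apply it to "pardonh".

rna

Each output is the input with this applied: sort the characters into reverse alphabetical order, then keep one character in every 3, starting at position 1 (positions 1st, 4th, 7th, ...).
For "pardonh", step one produces "rponhda"; step two turns that into "rna".
(Check on "imagine": → "nmiigea" → "nia" ✓)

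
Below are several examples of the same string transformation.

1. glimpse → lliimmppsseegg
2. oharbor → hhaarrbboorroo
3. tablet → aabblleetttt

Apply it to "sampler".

aammpplleerrss

Rule — move the first character to the end, then double every character.
On "sampler": the first step gives "amplers", and the second then gives "aammpplleerrss".
(Check on "oharbor": → "harboro" → "hhaarrbboorroo" ✓)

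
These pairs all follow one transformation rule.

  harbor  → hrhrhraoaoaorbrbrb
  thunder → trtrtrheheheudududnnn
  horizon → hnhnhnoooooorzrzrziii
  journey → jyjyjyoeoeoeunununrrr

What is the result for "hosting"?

What's happening: repeat every character 3 times, then take characters alternately from the front and the back (1st, last, 2nd, 2nd-last, ...).
Starting from "hosting": after the first operation, "hhhooossstttiiinnnggg"; after the second, "hghghgonononsisisittt".

hghghgonononsisisittt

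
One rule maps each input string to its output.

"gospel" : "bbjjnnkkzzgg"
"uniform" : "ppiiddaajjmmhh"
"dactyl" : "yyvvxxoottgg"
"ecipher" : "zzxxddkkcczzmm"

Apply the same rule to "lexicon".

ggzzssddxxjjii

Rule — shift every letter 5 places backward in the alphabet (wrapping around), then double every character.
On "lexicon": the first step gives "gzsdxji", and the second then gives "ggzzssddxxjjii".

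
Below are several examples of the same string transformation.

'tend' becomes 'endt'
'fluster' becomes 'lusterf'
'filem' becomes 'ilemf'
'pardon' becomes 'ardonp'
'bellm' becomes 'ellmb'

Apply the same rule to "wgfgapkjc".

Rule — move the first character to the end.
Applying that to "wgfgapkjc" gives "gfgapkjcw".

gfgapkjcw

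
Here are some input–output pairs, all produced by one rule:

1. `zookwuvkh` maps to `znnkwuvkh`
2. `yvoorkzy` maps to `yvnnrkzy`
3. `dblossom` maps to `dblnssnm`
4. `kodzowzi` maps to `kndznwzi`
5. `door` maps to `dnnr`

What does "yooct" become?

The pattern: replace every "o" with "n".
Applying that to "yooct" gives "ynnct".

ynnct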